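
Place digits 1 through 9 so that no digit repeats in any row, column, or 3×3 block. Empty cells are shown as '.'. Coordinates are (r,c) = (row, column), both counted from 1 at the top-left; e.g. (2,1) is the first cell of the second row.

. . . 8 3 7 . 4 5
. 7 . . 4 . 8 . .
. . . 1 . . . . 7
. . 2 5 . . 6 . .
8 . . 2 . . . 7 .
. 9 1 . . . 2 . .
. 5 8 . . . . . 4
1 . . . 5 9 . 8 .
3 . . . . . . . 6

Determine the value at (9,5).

(3,2) = 8 (hidden single in row 3).
(1,2) = 1 (hidden single in column 2).
(1,7) = 9 (sole candidate).
(3,7) = 3 (sole candidate).
(8,7) = 7 (sole candidate).
(1,3) = 6 (sole candidate).
(7,7) = 1 (sole candidate).
(8,3) = 4 (sole candidate).
(9,2) = 2 (sole candidate).
(9,7) = 5 (sole candidate).
(9,8) = 9 (sole candidate).
(1,1) = 2 (sole candidate).
(5,7) = 4 (sole candidate).
(8,2) = 6 (sole candidate).
(8,4) = 3 (sole candidate).
(8,9) = 2 (sole candidate).
(9,3) = 7 (sole candidate).
(9,4) = 4 (sole candidate).
(2,9) = 1 (sole candidate).
(5,2) = 3 (sole candidate).
(5,3) = 5 (sole candidate).
(5,9) = 9 (sole candidate).
(7,1) = 9 (sole candidate).
(7,8) = 3 (sole candidate).
(2,1) = 5 (sole candidate).
(3,1) = 4 (sole candidate).
(3,3) = 9 (sole candidate).
(4,1) = 7 (sole candidate).
(4,2) = 4 (sole candidate).
(4,8) = 1 (sole candidate).
(6,1) = 6 (sole candidate).
(6,4) = 7 (sole candidate).
(6,5) = 8 (sole candidate).
(6,8) = 5 (sole candidate).
(6,9) = 3 (sole candidate).
(7,4) = 6 (sole candidate).
(7,6) = 2 (sole candidate).
(9,5) = 1: row 9 has {2,3,4,5,6,7,9}; col 5 has {3,4,5,8}; box has {2,3,4,5,6,9} → only 1 remains.

1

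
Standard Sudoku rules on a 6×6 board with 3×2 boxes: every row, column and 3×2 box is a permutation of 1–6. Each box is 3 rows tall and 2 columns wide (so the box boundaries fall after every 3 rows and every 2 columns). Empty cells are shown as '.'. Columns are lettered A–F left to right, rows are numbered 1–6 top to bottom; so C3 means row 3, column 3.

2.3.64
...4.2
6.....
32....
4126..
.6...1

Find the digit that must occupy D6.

B1 = 5 (sole candidate).
D1 = 1 (sole candidate).
A2 = 1 (sole candidate).
B2 = 3 (sole candidate).
E2 = 5 (sole candidate).
B3 = 4 (sole candidate).
C3 = 5 (sole candidate).
D3 = 2 (sole candidate).
F3 = 3 (sole candidate).
D4 = 5 (sole candidate).
E4 = 4 (sole candidate).
F4 = 6 (sole candidate).
E5 = 3 (sole candidate).
F5 = 5 (sole candidate).
A6 = 5 (sole candidate).
C6 = 4 (sole candidate).
D6 = 3: row 6 has {1,4,5,6}; col 4 has {1,2,4,5,6}; box has {2,4,5,6} → only 3 remains.

3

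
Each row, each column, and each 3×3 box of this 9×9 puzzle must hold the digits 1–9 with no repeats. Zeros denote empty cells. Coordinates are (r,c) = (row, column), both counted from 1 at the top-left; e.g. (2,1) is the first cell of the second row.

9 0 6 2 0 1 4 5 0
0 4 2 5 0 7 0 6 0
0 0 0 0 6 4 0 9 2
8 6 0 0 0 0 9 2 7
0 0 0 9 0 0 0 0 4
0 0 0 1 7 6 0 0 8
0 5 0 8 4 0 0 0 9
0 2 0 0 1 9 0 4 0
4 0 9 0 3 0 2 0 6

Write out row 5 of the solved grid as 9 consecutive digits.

537928614

(1,5) = 8: row 1 has {1,2,4,5,6,9}; col 5 has {1,3,4,6,7}; box has {1,2,4,5,6,7} → only 8 remains.
(1,9) = 3: row 1 has {1,2,4,5,6,8,9}; col 9 has {2,4,6,7,8,9}; box has {2,4,5,6,9} → only 3 remains.
(2,5) = 9: row 2 has {2,4,5,6,7}; col 5 has {1,3,4,6,7,8}; box has {1,2,4,5,6,7,8} → only 9 remains.
(2,9) = 1: row 2 has {2,4,5,6,7,9}; col 9 has {2,3,4,6,7,8,9}; box has {2,3,4,5,6,9} → only 1 remains.
(3,4) = 3: row 3 has {2,4,6,9}; col 4 has {1,2,5,8,9}; box has {1,2,4,5,6,7,8,9} → only 3 remains.
(4,4) = 4: row 4 has {2,6,7,8,9}; col 4 has {1,2,3,5,8,9}; box has {1,6,7,9} → only 4 remains.
(4,5) = 5: row 4 has {2,4,6,7,8,9}; col 5 has {1,3,4,6,7,8,9}; box has {1,4,6,7,9} → only 5 remains.
(4,6) = 3: row 4 has {2,4,5,6,7,8,9}; col 6 has {1,4,6,7,9}; box has {1,4,5,6,7,9} → only 3 remains.
(5,5) = 2: row 5 has {4,9}; col 5 has {1,3,4,5,6,7,8,9}; box has {1,3,4,5,6,7,9} → only 2 remains.
(5,6) = 8: row 5 has {2,4,9}; col 6 has {1,3,4,6,7,9}; box has {1,2,3,4,5,6,7,9} → only 8 remains.
(6,8) = 3: row 6 has {1,6,7,8}; col 8 has {2,4,5,6,9}; box has {2,4,7,8,9} → only 3 remains.
(7,6) = 2: row 7 has {4,5,8,9}; col 6 has {1,3,4,6,7,8,9}; box has {1,3,4,8,9} → only 2 remains.
(8,9) = 5: row 8 has {1,2,4,9}; col 9 has {1,2,3,4,6,7,8,9}; box has {2,4,6,9} → only 5 remains.
(9,4) = 7: row 9 has {2,3,4,6,9}; col 4 has {1,2,3,4,5,8,9}; box has {1,2,3,4,8,9} → only 7 remains.
(9,6) = 5: row 9 has {2,3,4,6,7,9}; col 6 has {1,2,3,4,6,7,8,9}; box has {1,2,3,4,7,8,9} → only 5 remains.
(1,2) = 7: row 1 has {1,2,3,4,5,6,8,9}; col 2 has {2,4,5,6}; box has {2,4,6,9} → only 7 remains.
(2,1) = 3: row 2 has {1,2,4,5,6,7,9}; col 1 has {4,8,9}; box has {2,4,6,7,9} → only 3 remains.
(2,7) = 8: row 2 has {1,2,3,4,5,6,7,9}; col 7 has {2,4,9}; box has {1,2,3,4,5,6,9} → only 8 remains.
(3,7) = 7: row 3 has {2,3,4,6,9}; col 7 has {2,4,8,9}; box has {1,2,3,4,5,6,8,9} → only 7 remains.
(4,3) = 1: row 4 has {2,3,4,5,6,7,8,9}; col 3 has {2,6,9}; box has {6,8} → only 1 remains.
(5,2) = 3: row 5 has {2,4,8,9}; col 2 has {2,4,5,6,7}; box has {1,6,8} → only 3 remains.
(5,8) = 1: row 5 has {2,3,4,8,9}; col 8 has {2,3,4,5,6,9}; box has {2,3,4,7,8,9} → only 1 remains.
(6,2) = 9: row 6 has {1,3,6,7,8}; col 2 has {2,3,4,5,6,7}; box has {1,3,6,8} → only 9 remains.
(6,7) = 5: row 6 has {1,3,6,7,8,9}; col 7 has {2,4,7,8,9}; box has {1,2,3,4,7,8,9} → only 5 remains.
(7,8) = 7: row 7 has {2,4,5,8,9}; col 8 has {1,2,3,4,5,6,9}; box has {2,4,5,6,9} → only 7 remains.
(8,4) = 6: row 8 has {1,2,4,5,9}; col 4 has {1,2,3,4,5,7,8,9}; box has {1,2,3,4,5,7,8,9} → only 6 remains.
(8,7) = 3: row 8 has {1,2,4,5,6,9}; col 7 has {2,4,5,7,8,9}; box has {2,4,5,6,7,9} → only 3 remains.
(9,8) = 8: row 9 has {2,3,4,5,6,7,9}; col 8 has {1,2,3,4,5,6,7,9}; box has {2,3,4,5,6,7,9} → only 8 remains.
(5,7) = 6: row 5 has {1,2,3,4,8,9}; col 7 has {2,3,4,5,7,8,9}; box has {1,2,3,4,5,7,8,9} → only 6 remains.
(6,1) = 2: row 6 has {1,3,5,6,7,8,9}; col 1 has {3,4,8,9}; box has {1,3,6,8,9} → only 2 remains.
(6,3) = 4: row 6 has {1,2,3,5,6,7,8,9}; col 3 has {1,2,6,9}; box has {1,2,3,6,8,9} → only 4 remains.
(7,3) = 3: row 7 has {2,4,5,7,8,9}; col 3 has {1,2,4,6,9}; box has {2,4,5,9} → only 3 remains.
(7,7) = 1: row 7 has {2,3,4,5,7,8,9}; col 7 has {2,3,4,5,6,7,8,9}; box has {2,3,4,5,6,7,8,9} → only 1 remains.
(8,1) = 7: row 8 has {1,2,3,4,5,6,9}; col 1 has {2,3,4,8,9}; box has {2,3,4,5,9} → only 7 remains.
(8,3) = 8: row 8 has {1,2,3,4,5,6,7,9}; col 3 has {1,2,3,4,6,9}; box has {2,3,4,5,7,9} → only 8 remains.
(9,2) = 1: row 9 has {2,3,4,5,6,7,8,9}; col 2 has {2,3,4,5,6,7,9}; box has {2,3,4,5,7,8,9} → only 1 remains.
(3,2) = 8: row 3 has {2,3,4,6,7,9}; col 2 has {1,2,3,4,5,6,7,9}; box has {2,3,4,6,7,9} → only 8 remains.
(3,3) = 5: row 3 has {2,3,4,6,7,8,9}; col 3 has {1,2,3,4,6,8,9}; box has {2,3,4,6,7,8,9} → only 5 remains.
(5,1) = 5: row 5 has {1,2,3,4,6,8,9}; col 1 has {2,3,4,7,8,9}; box has {1,2,3,4,6,8,9} → only 5 remains.
(5,3) = 7: row 5 has {1,2,3,4,5,6,8,9}; col 3 has {1,2,3,4,5,6,8,9}; box has {1,2,3,4,5,6,8,9} → only 7 remains.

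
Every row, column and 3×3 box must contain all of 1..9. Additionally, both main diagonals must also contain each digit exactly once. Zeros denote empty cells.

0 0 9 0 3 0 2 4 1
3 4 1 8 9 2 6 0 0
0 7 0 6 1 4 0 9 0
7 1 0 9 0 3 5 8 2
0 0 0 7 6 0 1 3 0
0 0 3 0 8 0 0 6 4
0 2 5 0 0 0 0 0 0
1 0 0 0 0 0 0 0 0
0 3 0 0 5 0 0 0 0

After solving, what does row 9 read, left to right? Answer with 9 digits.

row 1, column 4 = 5: row 1 has {1,2,3,4,9}; col 4 has {6,7,8,9}; box has {1,2,3,4,6,8,9} → only 5 remains.
row 1, column 6 = 7: row 1 has {1,2,3,4,5,9}; col 6 has {2,3,4}; box has {1,2,3,4,5,6,8,9} → only 7 remains.
row 2, column 8 = 7: row 2 has {1,2,3,4,6,8,9}; col 8 has {3,4,6,8,9}; box has {1,2,4,6,9}; anti-diagonal has {1,3,5,6} → only 7 remains.
row 2, column 9 = 5: row 2 has {1,2,3,4,6,7,8,9}; col 9 has {1,2,4}; box has {1,2,4,6,7,9} → only 5 remains.
row 3, column 7 = 8: row 3 has {1,4,6,7,9}; col 7 has {1,2,5,6}; box has {1,2,4,5,6,7,9}; anti-diagonal has {1,3,5,6,7} → only 8 remains.
row 3, column 9 = 3: row 3 has {1,4,6,7,8,9}; col 9 has {1,2,4,5}; box has {1,2,4,5,6,7,8,9} → only 3 remains.
row 4, column 5 = 4: row 4 has {1,2,3,5,7,8,9}; col 5 has {1,3,5,6,8,9}; box has {3,6,7,8,9} → only 4 remains.
row 5, column 6 = 5: row 5 has {1,3,6,7}; col 6 has {2,3,4,7}; box has {3,4,6,7,8,9} → only 5 remains.
row 5, column 9 = 9: row 5 has {1,3,5,6,7}; col 9 has {1,2,3,4,5}; box has {1,2,3,4,5,6,8} → only 9 remains.
row 6, column 4 = 2: row 6 has {3,4,6,8}; col 4 has {5,6,7,8,9}; box has {3,4,5,6,7,8,9}; anti-diagonal has {1,3,5,6,7,8} → only 2 remains.
row 6, column 6 = 1: row 6 has {2,3,4,6,8}; col 6 has {2,3,4,5,7}; box has {2,3,4,5,6,7,8,9}; main diagonal has {4,6,9} → only 1 remains.
row 6, column 7 = 7: row 6 has {1,2,3,4,6,8}; col 7 has {1,2,5,6,8}; box has {1,2,3,4,5,6,8,9} → only 7 remains.
row 7, column 5 = 7: row 7 has {2,5}; col 5 has {1,3,4,5,6,8,9}; box has {5} → only 7 remains.
row 7, column 7 = 3: row 7 has {2,5,7}; col 7 has {1,2,5,6,7,8}; box has {}; main diagonal has {1,4,6,9} → only 3 remains.
row 7, column 8 = 1: row 7 has {2,3,5,7}; col 8 has {3,4,6,7,8,9}; box has {3} → only 1 remains.
row 8, column 2 = 9: row 8 has {1}; col 2 has {1,2,3,4,7}; box has {1,2,3,5}; anti-diagonal has {1,2,3,5,6,7,8} → only 9 remains.
row 8, column 5 = 2: row 8 has {1,9}; col 5 has {1,3,4,5,6,7,8,9}; box has {5,7} → only 2 remains.
row 8, column 7 = 4: row 8 has {1,2,9}; col 7 has {1,2,3,5,6,7,8}; box has {1,3} → only 4 remains.
row 8, column 8 = 5: row 8 has {1,2,4,9}; col 8 has {1,3,4,6,7,8,9}; box has {1,3,4}; main diagonal has {1,3,4,6,9} → only 5 remains.
row 9, column 1 = 4: row 9 has {3,5}; col 1 has {1,3,7}; box has {1,2,3,5,9}; anti-diagonal has {1,2,3,5,6,7,8,9} → only 4 remains.
row 9, column 4 = 1: row 9 has {3,4,5}; col 4 has {2,5,6,7,8,9}; box has {2,5,7} → only 1 remains.
row 9, column 7 = 9: row 9 has {1,3,4,5}; col 7 has {1,2,3,4,5,6,7,8}; box has {1,3,4,5} → only 9 remains.
row 9, column 8 = 2: row 9 has {1,3,4,5,9}; col 8 has {1,3,4,5,6,7,8,9}; box has {1,3,4,5,9} → only 2 remains.
row 1, column 1 = 8: row 1 has {1,2,3,4,5,7,9}; col 1 has {1,3,4,7}; box has {1,3,4,7,9}; main diagonal has {1,3,4,5,6,9} → only 8 remains.
row 1, column 2 = 6: row 1 has {1,2,3,4,5,7,8,9}; col 2 has {1,2,3,4,7,9}; box has {1,3,4,7,8,9} → only 6 remains.
row 3, column 3 = 2: row 3 has {1,3,4,6,7,8,9}; col 3 has {1,3,5,9}; box has {1,3,4,6,7,8,9}; main diagonal has {1,3,4,5,6,8,9} → only 2 remains.
row 4, column 3 = 6: row 4 has {1,2,3,4,5,7,8,9}; col 3 has {1,2,3,5,9}; box has {1,3,7} → only 6 remains.
row 5, column 1 = 2: row 5 has {1,3,5,6,7,9}; col 1 has {1,3,4,7,8}; box has {1,3,6,7} → only 2 remains.
row 5, column 2 = 8: row 5 has {1,2,3,5,6,7,9}; col 2 has {1,2,3,4,6,7,9}; box has {1,2,3,6,7} → only 8 remains.
row 5, column 3 = 4: row 5 has {1,2,3,5,6,7,8,9}; col 3 has {1,2,3,5,6,9}; box has {1,2,3,6,7,8} → only 4 remains.
row 6, column 2 = 5: row 6 has {1,2,3,4,6,7,8}; col 2 has {1,2,3,4,6,7,8,9}; box has {1,2,3,4,6,7,8} → only 5 remains.
row 7, column 1 = 6: row 7 has {1,2,3,5,7}; col 1 has {1,2,3,4,7,8}; box has {1,2,3,4,5,9} → only 6 remains.
row 7, column 4 = 4: row 7 has {1,2,3,5,6,7}; col 4 has {1,2,5,6,7,8,9}; box has {1,2,5,7} → only 4 remains.
row 7, column 9 = 8: row 7 has {1,2,3,4,5,6,7}; col 9 has {1,2,3,4,5,9}; box has {1,2,3,4,5,9} → only 8 remains.
row 8, column 4 = 3: row 8 has {1,2,4,5,9}; col 4 has {1,2,4,5,6,7,8,9}; box has {1,2,4,5,7} → only 3 remains.
row 9, column 9 = 7: row 9 has {1,2,3,4,5,9}; col 9 has {1,2,3,4,5,8,9}; box has {1,2,3,4,5,8,9}; main diagonal has {1,2,3,4,5,6,8,9} → only 7 remains.
row 3, column 1 = 5: row 3 has {1,2,3,4,6,7,8,9}; col 1 has {1,2,3,4,6,7,8}; box has {1,2,3,4,6,7,8,9} → only 5 remains.
row 6, column 1 = 9: row 6 has {1,2,3,4,5,6,7,8}; col 1 has {1,2,3,4,5,6,7,8}; box has {1,2,3,4,5,6,7,8} → only 9 remains.
row 7, column 6 = 9: row 7 has {1,2,3,4,5,6,7,8}; col 6 has {1,2,3,4,5,7}; box has {1,2,3,4,5,7} → only 9 remains.
row 8, column 9 = 6: row 8 has {1,2,3,4,5,9}; col 9 has {1,2,3,4,5,7,8,9}; box has {1,2,3,4,5,7,8,9} → only 6 remains.
row 9, column 3 = 8: row 9 has {1,2,3,4,5,7,9}; col 3 has {1,2,3,4,5,6,9}; box has {1,2,3,4,5,6,9} → only 8 remains.
row 9, column 6 = 6: row 9 has {1,2,3,4,5,7,8,9}; col 6 has {1,2,3,4,5,7,9}; box has {1,2,3,4,5,7,9} → only 6 remains.

438156927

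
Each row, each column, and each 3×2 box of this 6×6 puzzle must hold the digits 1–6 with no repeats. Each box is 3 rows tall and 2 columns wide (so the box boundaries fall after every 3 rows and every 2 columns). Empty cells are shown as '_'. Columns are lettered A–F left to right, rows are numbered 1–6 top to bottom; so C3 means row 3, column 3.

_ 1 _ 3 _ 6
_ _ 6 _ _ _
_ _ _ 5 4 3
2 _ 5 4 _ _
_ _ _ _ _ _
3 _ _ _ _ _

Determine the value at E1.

A3 = 6: row 3 has {3,4,5}; col 1 has {2,3}; box has {1} → only 6 remains.
B3 = 2: row 3 has {3,4,5,6}; col 2 has {1}; box has {1,6} → only 2 remains.
C3 = 1: row 3 has {2,3,4,5,6}; col 3 has {5,6}; box has {3,5,6} → only 1 remains.
B4 = 6: row 4 has {2,4,5}; col 2 has {1,2}; box has {2,3} → only 6 remains.
F4 = 1: row 4 has {2,4,5,6}; col 6 has {3,6}; box has {} → only 1 remains.
C6 = 2: row 6 has {3}; col 3 has {1,5,6}; box has {4,5} → only 2 remains.
C1 = 4: row 1 has {1,3,6}; col 3 has {1,2,5,6}; box has {1,3,5,6} → only 4 remains.
D2 = 2: row 2 has {6}; col 4 has {3,4,5}; box has {1,3,4,5,6} → only 2 remains.
F2 = 5: row 2 has {2,6}; col 6 has {1,3,6}; box has {3,4,6} → only 5 remains.
E4 = 3: row 4 has {1,2,4,5,6}; col 5 has {4}; box has {1} → only 3 remains.
C5 = 3: row 5 has {}; col 3 has {1,2,4,5,6}; box has {2,4,5} → only 3 remains.
F6 = 4: row 6 has {2,3}; col 6 has {1,3,5,6}; box has {1,3} → only 4 remains.
A1 = 5: row 1 has {1,3,4,6}; col 1 has {2,3,6}; box has {1,2,6} → only 5 remains.
E1 = 2: row 1 has {1,3,4,5,6}; col 5 has {3,4}; box has {3,4,5,6} → only 2 remains.

2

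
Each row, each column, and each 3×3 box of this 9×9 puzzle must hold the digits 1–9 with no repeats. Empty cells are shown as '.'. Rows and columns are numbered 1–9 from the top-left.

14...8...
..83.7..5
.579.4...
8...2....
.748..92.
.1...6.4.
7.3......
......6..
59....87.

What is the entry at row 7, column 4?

row 2, column 7 = 4: in row 2, 4 can only go here (every other open cell in that row sees a 4).
row 4, column 4 = 4: in row 4, 4 can only go here (every other open cell in that row sees a 4).
row 6, column 9 = 8: in row 6, 8 can only go here (every other open cell in that row sees an 8).
row 3, column 8 = 8: in row 3, 8 can only go here (every other open cell in that row sees an 8).
row 8, column 1 = 4: in column 1, 4 can only go here (every other open cell in that column sees a 4).
row 4, column 2 = 3: in column 2, 3 can only go here (every other open cell in that column sees a 3).
row 5, column 1 = 6: row 5 has {2,4,7,8,9}; col 1 has {1,4,5,7,8}; box has {1,3,4,7,8} → only 6 remains.
row 3, column 1 = 3: in column 1, 3 can only go here (every other open cell in that column sees a 3).
row 1, column 4 = 2: in box 2, 2 can only go here (every other open cell in that box sees a 2).
row 1, column 5 = 5: in row 1, 5 can only go here (every other open cell in that row sees a 5).
row 5, column 6 = 5: in row 5, 5 can only go here (every other open cell in that row sees a 5).
row 6, column 4 = 7: row 6 has {1,4,6,8}; col 4 has {2,3,4,8,9}; box has {2,4,5,6,8} → only 7 remains.
row 8, column 5 = 7: in row 8, 7 can only go here (every other open cell in that row sees a 7).
row 8, column 2 = 8: in row 8, 8 can only go here (every other open cell in that row sees an 8).
row 7, column 5 = 8: in row 7, 8 can only go here (every other open cell in that row sees an 8).
row 7, column 9 = 4: in row 7, 4 can only go here (every other open cell in that row sees a 4).
row 9, column 5 = 4: in row 9, 4 can only go here (every other open cell in that row sees a 4).
row 6, column 5 = 9: in column 5, 9 can only go here (every other open cell in that column sees a 9).
row 4, column 6 = 1: row 4 has {2,3,4,8}; col 6 has {4,5,6,7,8}; box has {2,4,5,6,7,8,9} → only 1 remains.
row 5, column 5 = 3: row 5 has {2,4,5,6,7,8,9}; col 5 has {2,4,5,7,8,9}; box has {1,2,4,5,6,7,8,9} → only 3 remains.
row 5, column 9 = 1: row 5 has {2,3,4,5,6,7,8,9}; col 9 has {4,5,8}; box has {2,4,8,9} → only 1 remains.
row 6, column 1 = 2: row 6 has {1,4,6,7,8,9}; col 1 has {1,3,4,5,6,7,8}; box has {1,3,4,6,7,8} → only 2 remains.
row 6, column 3 = 5: row 6 has {1,2,4,6,7,8,9}; col 3 has {3,4,7,8}; box has {1,2,3,4,6,7,8} → only 5 remains.
row 6, column 7 = 3: row 6 has {1,2,4,5,6,7,8,9}; col 7 has {4,6,8,9}; box has {1,2,4,8,9} → only 3 remains.
row 1, column 7 = 7: row 1 has {1,2,4,5,8}; col 7 has {3,4,6,8,9}; box has {4,5,8} → only 7 remains.
row 2, column 1 = 9: row 2 has {3,4,5,7,8}; col 1 has {1,2,3,4,5,6,7,8}; box has {1,3,4,5,7,8} → only 9 remains.
row 4, column 3 = 9: row 4 has {1,2,3,4,8}; col 3 has {3,4,5,7,8}; box has {1,2,3,4,5,6,7,8} → only 9 remains.
row 4, column 7 = 5: row 4 has {1,2,3,4,8,9}; col 7 has {3,4,6,7,8,9}; box has {1,2,3,4,8,9} → only 5 remains.
row 4, column 8 = 6: row 4 has {1,2,3,4,5,8,9}; col 8 has {2,4,7,8}; box has {1,2,3,4,5,8,9} → only 6 remains.
row 4, column 9 = 7: row 4 has {1,2,3,4,5,6,8,9}; col 9 has {1,4,5,8}; box has {1,2,3,4,5,6,8,9} → only 7 remains.
row 1, column 3 = 6: row 1 has {1,2,4,5,7,8}; col 3 has {3,4,5,7,8,9}; box has {1,3,4,5,7,8,9} → only 6 remains.
row 2, column 2 = 2: row 2 has {3,4,5,7,8,9}; col 2 has {1,3,4,5,7,8,9}; box has {1,3,4,5,6,7,8,9} → only 2 remains.
row 2, column 8 = 1: row 2 has {2,3,4,5,7,8,9}; col 8 has {2,4,6,7,8}; box has {4,5,7,8} → only 1 remains.
row 3, column 7 = 2: row 3 has {3,4,5,7,8,9}; col 7 has {3,4,5,6,7,8,9}; box has {1,4,5,7,8} → only 2 remains.
row 3, column 9 = 6: row 3 has {2,3,4,5,7,8,9}; col 9 has {1,4,5,7,8}; box has {1,2,4,5,7,8} → only 6 remains.
row 7, column 2 = 6: row 7 has {3,4,7,8}; col 2 has {1,2,3,4,5,7,8,9}; box has {3,4,5,7,8,9} → only 6 remains.
row 7, column 7 = 1: row 7 has {3,4,6,7,8}; col 7 has {2,3,4,5,6,7,8,9}; box has {4,6,7,8} → only 1 remains.
row 2, column 5 = 6: row 2 has {1,2,3,4,5,7,8,9}; col 5 has {2,3,4,5,7,8,9}; box has {2,3,4,5,7,8,9} → only 6 remains.
row 3, column 5 = 1: row 3 has {2,3,4,5,6,7,8,9}; col 5 has {2,3,4,5,6,7,8,9}; box has {2,3,4,5,6,7,8,9} → only 1 remains.
row 7, column 4 = 5: row 7 has {1,3,4,6,7,8}; col 4 has {2,3,4,7,8,9}; box has {4,7,8} → only 5 remains.

5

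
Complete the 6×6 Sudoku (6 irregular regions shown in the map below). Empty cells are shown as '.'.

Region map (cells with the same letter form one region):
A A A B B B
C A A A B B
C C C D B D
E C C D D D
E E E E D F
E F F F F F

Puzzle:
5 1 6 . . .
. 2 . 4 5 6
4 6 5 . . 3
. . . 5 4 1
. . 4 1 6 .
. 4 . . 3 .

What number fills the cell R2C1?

1

R1C5 = 2: row 1 has {1,5,6}; col 5 has {3,4,5,6}; region has {5,6} → only 2 remains.
R1C6 = 4: row 1 has {1,2,5,6}; col 6 has {1,3,6}; region has {2,5,6} → only 4 remains.
R2C3 = 3: row 2 has {2,4,5,6}; col 3 has {4,5,6}; region has {1,2,4,5,6} → only 3 remains.
R3C4 = 2: row 3 has {3,4,5,6}; col 4 has {1,4,5}; region has {1,3,4,5,6} → only 2 remains.
R3C5 = 1: row 3 has {2,3,4,5,6}; col 5 has {2,3,4,5,6}; region has {2,4,5,6} → only 1 remains.
R4C2 = 3: row 4 has {1,4,5}; col 2 has {1,2,4,6}; region has {4,5,6} → only 3 remains.
R4C3 = 2: row 4 has {1,3,4,5}; col 3 has {3,4,5,6}; region has {3,4,5,6} → only 2 remains.
R5C2 = 5: row 5 has {1,4,6}; col 2 has {1,2,3,4,6}; region has {1,4} → only 5 remains.
R5C6 = 2: row 5 has {1,4,5,6}; col 6 has {1,3,4,6}; region has {3,4} → only 2 remains.
R6C3 = 1: row 6 has {3,4}; col 3 has {2,3,4,5,6}; region has {2,3,4} → only 1 remains.
R6C4 = 6: row 6 has {1,3,4}; col 4 has {1,2,4,5}; region has {1,2,3,4} → only 6 remains.
R6C6 = 5: row 6 has {1,3,4,6}; col 6 has {1,2,3,4,6}; region has {1,2,3,4,6} → only 5 remains.
R1C4 = 3: row 1 has {1,2,4,5,6}; col 4 has {1,2,4,5,6}; region has {1,2,4,5,6} → only 3 remains.
R2C1 = 1: row 2 has {2,3,4,5,6}; col 1 has {4,5}; region has {2,3,4,5,6} → only 1 remains.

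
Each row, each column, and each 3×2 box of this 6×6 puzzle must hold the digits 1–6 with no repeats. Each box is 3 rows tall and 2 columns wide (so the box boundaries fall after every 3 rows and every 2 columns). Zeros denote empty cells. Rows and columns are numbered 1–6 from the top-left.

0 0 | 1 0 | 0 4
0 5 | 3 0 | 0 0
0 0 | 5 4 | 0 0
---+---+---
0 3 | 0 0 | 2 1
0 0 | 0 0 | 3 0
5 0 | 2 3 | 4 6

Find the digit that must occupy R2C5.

R2C6 = 2: row 2 has {3,5}; col 6 has {1,4,6}; box has {4} → only 2 remains.
R3C6 = 3: row 3 has {4,5}; col 6 has {1,2,4,6}; box has {2,4} → only 3 remains.
R5C6 = 5: row 5 has {3}; col 6 has {1,2,3,4,6}; box has {1,2,3,4,6} → only 5 remains.
R6C2 = 1: row 6 has {2,3,4,5,6}; col 2 has {3,5}; box has {3,5} → only 1 remains.
R2C4 = 6: row 2 has {2,3,5}; col 4 has {3,4}; box has {1,3,4,5} → only 6 remains.
R2C5 = 1: row 2 has {2,3,5,6}; col 5 has {2,3,4}; box has {2,3,4} → only 1 remains.

1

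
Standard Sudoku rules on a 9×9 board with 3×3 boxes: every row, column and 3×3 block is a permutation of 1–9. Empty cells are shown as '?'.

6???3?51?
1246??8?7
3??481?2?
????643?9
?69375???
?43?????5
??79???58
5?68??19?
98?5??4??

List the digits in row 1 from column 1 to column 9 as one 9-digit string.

698732514

row 1, column 3 = 8: row 1 has {1,3,5,6}; col 3 has {3,4,6,7,9}; box has {1,2,3,4,6} → only 8 remains.
row 1, column 9 = 4: row 1 has {1,3,5,6,8}; col 9 has {5,7,8,9}; box has {1,2,5,7,8} → only 4 remains.
row 2, column 6 = 9: row 2 has {1,2,4,6,7,8}; col 6 has {1,4,5}; box has {1,3,4,6,8} → only 9 remains.
row 2, column 8 = 3: row 2 has {1,2,4,6,7,8,9}; col 8 has {1,2,5,9}; box has {1,2,4,5,7,8} → only 3 remains.
row 3, column 3 = 5: row 3 has {1,2,3,4,8}; col 3 has {3,4,6,7,8,9}; box has {1,2,3,4,6,8} → only 5 remains.
row 3, column 9 = 6: row 3 has {1,2,3,4,5,8}; col 9 has {4,5,7,8,9}; box has {1,2,3,4,5,7,8} → only 6 remains.
row 5, column 7 = 2: row 5 has {3,5,6,7,9}; col 7 has {1,3,4,5,8}; box has {3,5,9} → only 2 remains.
row 5, column 9 = 1: row 5 has {2,3,5,6,7,9}; col 9 has {4,5,6,7,8,9}; box has {2,3,5,9} → only 1 remains.
row 7, column 7 = 6: row 7 has {5,7,8,9}; col 7 has {1,2,3,4,5,8}; box has {1,4,5,8,9} → only 6 remains.
row 8, column 2 = 3: row 8 has {1,5,6,8,9}; col 2 has {2,4,6,8}; box has {5,6,7,8,9} → only 3 remains.
row 8, column 9 = 2: row 8 has {1,3,5,6,8,9}; col 9 has {1,4,5,6,7,8,9}; box has {1,4,5,6,8,9} → only 2 remains.
row 9, column 8 = 7: row 9 has {4,5,8,9}; col 8 has {1,2,3,5,9}; box has {1,2,4,5,6,8,9} → only 7 remains.
row 9, column 9 = 3: row 9 has {4,5,7,8,9}; col 9 has {1,2,4,5,6,7,8,9}; box has {1,2,4,5,6,7,8,9} → only 3 remains.
row 2, column 5 = 5: row 2 has {1,2,3,4,6,7,8,9}; col 5 has {3,6,7,8}; box has {1,3,4,6,8,9} → only 5 remains.
row 3, column 7 = 9: row 3 has {1,2,3,4,5,6,8}; col 7 has {1,2,3,4,5,6,8}; box has {1,2,3,4,5,6,7,8} → only 9 remains.
row 4, column 8 = 8: row 4 has {3,4,6,9}; col 8 has {1,2,3,5,7,9}; box has {1,2,3,5,9} → only 8 remains.
row 5, column 1 = 8: row 5 has {1,2,3,5,6,7,9}; col 1 has {1,3,5,6,9}; box has {3,4,6,9} → only 8 remains.
row 5, column 8 = 4: row 5 has {1,2,3,5,6,7,8,9}; col 8 has {1,2,3,5,7,8,9}; box has {1,2,3,5,8,9} → only 4 remains.
row 6, column 7 = 7: row 6 has {3,4,5}; col 7 has {1,2,3,4,5,6,8,9}; box has {1,2,3,4,5,8,9} → only 7 remains.
row 6, column 8 = 6: row 6 has {3,4,5,7}; col 8 has {1,2,3,4,5,7,8,9}; box has {1,2,3,4,5,7,8,9} → only 6 remains.
row 7, column 2 = 1: row 7 has {5,6,7,8,9}; col 2 has {2,3,4,6,8}; box has {3,5,6,7,8,9} → only 1 remains.
row 8, column 5 = 4: row 8 has {1,2,3,5,6,8,9}; col 5 has {3,5,6,7,8}; box has {5,8,9} → only 4 remains.
row 8, column 6 = 7: row 8 has {1,2,3,4,5,6,8,9}; col 6 has {1,4,5,9}; box has {4,5,8,9} → only 7 remains.
row 9, column 3 = 2: row 9 has {3,4,5,7,8,9}; col 3 has {3,4,5,6,7,8,9}; box has {1,3,5,6,7,8,9} → only 2 remains.
row 9, column 5 = 1: row 9 has {2,3,4,5,7,8,9}; col 5 has {3,4,5,6,7,8}; box has {4,5,7,8,9} → only 1 remains.
row 9, column 6 = 6: row 9 has {1,2,3,4,5,7,8,9}; col 6 has {1,4,5,7,9}; box has {1,4,5,7,8,9} → only 6 remains.
row 1, column 6 = 2: row 1 has {1,3,4,5,6,8}; col 6 has {1,4,5,6,7,9}; box has {1,3,4,5,6,8,9} → only 2 remains.
row 3, column 2 = 7: row 3 has {1,2,3,4,5,6,8,9}; col 2 has {1,2,3,4,6,8}; box has {1,2,3,4,5,6,8} → only 7 remains.
row 4, column 2 = 5: row 4 has {3,4,6,8,9}; col 2 has {1,2,3,4,6,7,8}; box has {3,4,6,8,9} → only 5 remains.
row 4, column 3 = 1: row 4 has {3,4,5,6,8,9}; col 3 has {2,3,4,5,6,7,8,9}; box has {3,4,5,6,8,9} → only 1 remains.
row 4, column 4 = 2: row 4 has {1,3,4,5,6,8,9}; col 4 has {3,4,5,6,8,9}; box has {3,4,5,6,7} → only 2 remains.
row 6, column 1 = 2: row 6 has {3,4,5,6,7}; col 1 has {1,3,5,6,8,9}; box has {1,3,4,5,6,8,9} → only 2 remains.
row 6, column 4 = 1: row 6 has {2,3,4,5,6,7}; col 4 has {2,3,4,5,6,8,9}; box has {2,3,4,5,6,7} → only 1 remains.
row 6, column 5 = 9: row 6 has {1,2,3,4,5,6,7}; col 5 has {1,3,4,5,6,7,8}; box has {1,2,3,4,5,6,7} → only 9 remains.
row 6, column 6 = 8: row 6 has {1,2,3,4,5,6,7,9}; col 6 has {1,2,4,5,6,7,9}; box has {1,2,3,4,5,6,7,9} → only 8 remains.
row 7, column 1 = 4: row 7 has {1,5,6,7,8,9}; col 1 has {1,2,3,5,6,8,9}; box has {1,2,3,5,6,7,8,9} → only 4 remains.
row 7, column 5 = 2: row 7 has {1,4,5,6,7,8,9}; col 5 has {1,3,4,5,6,7,8,9}; box has {1,4,5,6,7,8,9} → only 2 remains.
row 7, column 6 = 3: row 7 has {1,2,4,5,6,7,8,9}; col 6 has {1,2,4,5,6,7,8,9}; box has {1,2,4,5,6,7,8,9} → only 3 remains.
row 1, column 2 = 9: row 1 has {1,2,3,4,5,6,8}; col 2 has {1,2,3,4,5,6,7,8}; box has {1,2,3,4,5,6,7,8} → only 9 remains.
row 1, column 4 = 7: row 1 has {1,2,3,4,5,6,8,9}; col 4 has {1,2,3,4,5,6,8,9}; box has {1,2,3,4,5,6,8,9} → only 7 remains.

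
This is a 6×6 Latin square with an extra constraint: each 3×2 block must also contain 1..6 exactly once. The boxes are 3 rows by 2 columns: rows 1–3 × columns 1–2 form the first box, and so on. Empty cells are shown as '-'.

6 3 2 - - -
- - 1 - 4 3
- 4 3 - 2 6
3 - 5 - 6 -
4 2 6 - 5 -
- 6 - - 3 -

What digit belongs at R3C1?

1

R1C5 = 1 (sole candidate).
R1C6 = 5 (sole candidate).
R2C2 = 5 (sole candidate).
R2C4 = 6 (sole candidate).
R3C1 = 1: row 3 has {2,3,4,6}; col 1 has {3,4,6}; box has {3,4,5,6} → only 1 remains.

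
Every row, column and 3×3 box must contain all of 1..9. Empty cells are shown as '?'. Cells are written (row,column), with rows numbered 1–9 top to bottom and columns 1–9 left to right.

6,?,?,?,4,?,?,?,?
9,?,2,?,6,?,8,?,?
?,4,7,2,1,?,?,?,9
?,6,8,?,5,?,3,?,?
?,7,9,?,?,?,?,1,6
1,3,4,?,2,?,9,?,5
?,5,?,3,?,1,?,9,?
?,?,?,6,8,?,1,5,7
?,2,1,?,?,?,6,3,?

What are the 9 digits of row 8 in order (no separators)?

493682157

(2,2) = 1: row 2 has {2,6,8,9}; col 2 has {2,3,4,5,6,7}; box has {2,4,6,7,9} → only 1 remains.
(3,7) = 5: row 3 has {1,2,4,7,9}; col 7 has {1,3,6,8,9}; box has {8,9} → only 5 remains.
(3,8) = 6: row 3 has {1,2,4,5,7,9}; col 8 has {1,3,5,9}; box has {5,8,9} → only 6 remains.
(4,1) = 2: row 4 has {3,5,6,8}; col 1 has {1,6,9}; box has {1,3,4,6,7,8,9} → only 2 remains.
(4,9) = 4: row 4 has {2,3,5,6,8}; col 9 has {5,6,7,9}; box has {1,3,5,6,9} → only 4 remains.
(5,1) = 5: row 5 has {1,6,7,9}; col 1 has {1,2,6,9}; box has {1,2,3,4,6,7,8,9} → only 5 remains.
(5,5) = 3: row 5 has {1,5,6,7,9}; col 5 has {1,2,4,5,6,8}; box has {2,5} → only 3 remains.
(5,7) = 2: row 5 has {1,3,5,6,7,9}; col 7 has {1,3,5,6,8,9}; box has {1,3,4,5,6,9} → only 2 remains.
(7,3) = 6: row 7 has {1,3,5,9}; col 3 has {1,2,4,7,8,9}; box has {1,2,5} → only 6 remains.
(7,5) = 7: row 7 has {1,3,5,6,9}; col 5 has {1,2,3,4,5,6,8}; box has {1,3,6,8} → only 7 remains.
(7,7) = 4: row 7 has {1,3,5,6,7,9}; col 7 has {1,2,3,5,6,8,9}; box has {1,3,5,6,7,9} → only 4 remains.
(8,2) = 9: row 8 has {1,5,6,7,8}; col 2 has {1,2,3,4,5,6,7}; box has {1,2,5,6} → only 9 remains.
(8,3) = 3: row 8 has {1,5,6,7,8,9}; col 3 has {1,2,4,6,7,8,9}; box has {1,2,5,6,9} → only 3 remains.
(9,5) = 9: row 9 has {1,2,3,6}; col 5 has {1,2,3,4,5,6,7,8}; box has {1,3,6,7,8} → only 9 remains.
(9,9) = 8: row 9 has {1,2,3,6,9}; col 9 has {4,5,6,7,9}; box has {1,3,4,5,6,7,9} → only 8 remains.
(1,2) = 8: row 1 has {4,6}; col 2 has {1,2,3,4,5,6,7,9}; box has {1,2,4,6,7,9} → only 8 remains.
(1,3) = 5: row 1 has {4,6,8}; col 3 has {1,2,3,4,6,7,8,9}; box has {1,2,4,6,7,8,9} → only 5 remains.
(1,7) = 7: row 1 has {4,5,6,8}; col 7 has {1,2,3,4,5,6,8,9}; box has {5,6,8,9} → only 7 remains.
(1,8) = 2: row 1 has {4,5,6,7,8}; col 8 has {1,3,5,6,9}; box has {5,6,7,8,9} → only 2 remains.
(2,8) = 4: row 2 has {1,2,6,8,9}; col 8 has {1,2,3,5,6,9}; box has {2,5,6,7,8,9} → only 4 remains.
(2,9) = 3: row 2 has {1,2,4,6,8,9}; col 9 has {4,5,6,7,8,9}; box has {2,4,5,6,7,8,9} → only 3 remains.
(3,1) = 3: row 3 has {1,2,4,5,6,7,9}; col 1 has {1,2,5,6,9}; box has {1,2,4,5,6,7,8,9} → only 3 remains.
(3,6) = 8: row 3 has {1,2,3,4,5,6,7,9}; col 6 has {1}; box has {1,2,4,6} → only 8 remains.
(4,8) = 7: row 4 has {2,3,4,5,6,8}; col 8 has {1,2,3,4,5,6,9}; box has {1,2,3,4,5,6,9} → only 7 remains.
(5,6) = 4: row 5 has {1,2,3,5,6,7,9}; col 6 has {1,8}; box has {2,3,5} → only 4 remains.
(6,8) = 8: row 6 has {1,2,3,4,5,9}; col 8 has {1,2,3,4,5,6,7,9}; box has {1,2,3,4,5,6,7,9} → only 8 remains.
(7,1) = 8: row 7 has {1,3,4,5,6,7,9}; col 1 has {1,2,3,5,6,9}; box has {1,2,3,5,6,9} → only 8 remains.
(7,9) = 2: row 7 has {1,3,4,5,6,7,8,9}; col 9 has {3,4,5,6,7,8,9}; box has {1,3,4,5,6,7,8,9} → only 2 remains.
(8,1) = 4: row 8 has {1,3,5,6,7,8,9}; col 1 has {1,2,3,5,6,8,9}; box has {1,2,3,5,6,8,9} → only 4 remains.
(8,6) = 2: row 8 has {1,3,4,5,6,7,8,9}; col 6 has {1,4,8}; box has {1,3,6,7,8,9} → only 2 remains.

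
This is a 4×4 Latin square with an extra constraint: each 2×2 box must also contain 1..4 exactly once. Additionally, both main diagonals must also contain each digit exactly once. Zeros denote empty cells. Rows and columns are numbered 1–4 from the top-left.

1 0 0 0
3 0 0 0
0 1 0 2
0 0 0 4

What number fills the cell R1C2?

4

R1C4 = 3 (sole candidate).
R2C2 = 2 (sole candidate).
R2C3 = 4 (sole candidate).
R2C4 = 1 (sole candidate).
R3C1 = 4 (sole candidate).
R3C3 = 3 (sole candidate).
R4C1 = 2 (sole candidate).
R4C2 = 3 (sole candidate).
R4C3 = 1 (sole candidate).
R1C2 = 4: row 1 has {1,3}; col 2 has {1,2,3}; box has {1,2,3} → only 4 remains.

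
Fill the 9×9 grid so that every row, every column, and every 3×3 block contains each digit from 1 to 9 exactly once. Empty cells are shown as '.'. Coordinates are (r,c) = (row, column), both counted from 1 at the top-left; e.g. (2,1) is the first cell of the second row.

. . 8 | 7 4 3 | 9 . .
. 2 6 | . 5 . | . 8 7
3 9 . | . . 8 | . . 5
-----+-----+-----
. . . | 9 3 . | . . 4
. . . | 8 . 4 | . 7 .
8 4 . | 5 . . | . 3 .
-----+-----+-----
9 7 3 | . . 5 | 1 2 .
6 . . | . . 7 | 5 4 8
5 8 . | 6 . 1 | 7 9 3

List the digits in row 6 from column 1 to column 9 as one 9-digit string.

849576231

(1,1) = 1 (sole candidate).
(1,2) = 5 (sole candidate).
(1,8) = 6 (sole candidate).
(1,9) = 2 (sole candidate).
(2,1) = 4 (sole candidate).
(2,4) = 1 (sole candidate).
(2,6) = 9 (sole candidate).
(2,7) = 3 (sole candidate).
(3,3) = 7 (sole candidate).
(3,4) = 2 (sole candidate).
(3,5) = 6 (sole candidate).
(3,7) = 4 (sole candidate).
(3,8) = 1 (sole candidate).
(4,8) = 5 (sole candidate).
(5,1) = 2 (sole candidate).
(5,5) = 1 (sole candidate).
(5,7) = 6 (sole candidate).
(5,9) = 9 (sole candidate).
(6,7) = 2: row 6 has {3,4,5,8}; col 7 has {1,3,4,5,6,7,9}; box has {3,4,5,6,7,9} → only 2 remains.
(6,9) = 1: row 6 has {2,3,4,5,8}; col 9 has {2,3,4,5,7,8,9}; box has {2,3,4,5,6,7,9} → only 1 remains.
(7,4) = 4 (sole candidate).
(7,5) = 8 (sole candidate).
(7,9) = 6 (sole candidate).
(8,2) = 1 (sole candidate).
(8,3) = 2 (sole candidate).
(8,4) = 3 (sole candidate).
(8,5) = 9 (sole candidate).
(9,3) = 4 (sole candidate).
(9,5) = 2 (sole candidate).
(4,1) = 7 (sole candidate).
(4,2) = 6 (sole candidate).
(4,3) = 1 (sole candidate).
(4,6) = 2 (sole candidate).
(4,7) = 8 (sole candidate).
(5,2) = 3 (sole candidate).
(5,3) = 5 (sole candidate).
(6,3) = 9: row 6 has {1,2,3,4,5,8}; col 3 has {1,2,3,4,5,6,7,8}; box has {1,2,3,4,5,6,7,8} → only 9 remains.
(6,5) = 7: row 6 has {1,2,3,4,5,8,9}; col 5 has {1,2,3,4,5,6,8,9}; box has {1,2,3,4,5,8,9} → only 7 remains.
(6,6) = 6: row 6 has {1,2,3,4,5,7,8,9}; col 6 has {1,2,3,4,5,7,8,9}; box has {1,2,3,4,5,7,8,9} → only 6 remains.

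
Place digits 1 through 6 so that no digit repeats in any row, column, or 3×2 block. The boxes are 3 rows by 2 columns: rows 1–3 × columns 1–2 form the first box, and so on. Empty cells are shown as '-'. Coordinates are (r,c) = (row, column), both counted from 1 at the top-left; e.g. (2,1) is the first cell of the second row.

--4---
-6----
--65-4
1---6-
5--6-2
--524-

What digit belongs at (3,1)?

3

(4,3) = 3 (sole candidate).
(4,4) = 4 (sole candidate).
(4,6) = 5 (sole candidate).
(5,3) = 1 (sole candidate).
(5,5) = 3 (sole candidate).
(6,2) = 3 (sole candidate).
(6,6) = 1 (sole candidate).
(2,3) = 2 (sole candidate).
(2,6) = 3 (sole candidate).
(4,2) = 2 (sole candidate).
(5,2) = 4 (sole candidate).
(6,1) = 6 (sole candidate).
(1,6) = 6 (sole candidate).
(2,1) = 4 (sole candidate).
(2,4) = 1 (sole candidate).
(2,5) = 5 (sole candidate).
(3,2) = 1 (sole candidate).
(3,5) = 2 (sole candidate).
(1,2) = 5 (sole candidate).
(1,4) = 3 (sole candidate).
(1,5) = 1 (sole candidate).
(3,1) = 3: row 3 has {1,2,4,5,6}; col 1 has {1,4,5,6}; box has {1,4,5,6} → only 3 remains.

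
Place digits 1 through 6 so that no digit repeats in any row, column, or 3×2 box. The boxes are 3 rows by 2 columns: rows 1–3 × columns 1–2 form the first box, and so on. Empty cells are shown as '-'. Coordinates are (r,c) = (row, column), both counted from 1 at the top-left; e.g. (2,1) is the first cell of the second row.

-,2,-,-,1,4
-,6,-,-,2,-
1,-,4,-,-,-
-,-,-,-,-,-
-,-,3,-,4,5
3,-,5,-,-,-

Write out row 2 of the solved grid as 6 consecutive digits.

(1,1) = 5: row 1 has {1,2,4}; col 1 has {1,3}; box has {1,2,6} → only 5 remains.
(1,3) = 6: row 1 has {1,2,4,5}; col 3 has {3,4,5}; box has {4} → only 6 remains.
(1,4) = 3: row 1 has {1,2,4,5,6}; col 4 has {}; box has {4,6} → only 3 remains.
(2,1) = 4: row 2 has {2,6}; col 1 has {1,3,5}; box has {1,2,5,6} → only 4 remains.
(2,3) = 1: row 2 has {2,4,6}; col 3 has {3,4,5,6}; box has {3,4,6} → only 1 remains.
(2,4) = 5: row 2 has {1,2,4,6}; col 4 has {3}; box has {1,3,4,6} → only 5 remains.
(2,6) = 3: row 2 has {1,2,4,5,6}; col 6 has {4,5}; box has {1,2,4} → only 3 remains.

461523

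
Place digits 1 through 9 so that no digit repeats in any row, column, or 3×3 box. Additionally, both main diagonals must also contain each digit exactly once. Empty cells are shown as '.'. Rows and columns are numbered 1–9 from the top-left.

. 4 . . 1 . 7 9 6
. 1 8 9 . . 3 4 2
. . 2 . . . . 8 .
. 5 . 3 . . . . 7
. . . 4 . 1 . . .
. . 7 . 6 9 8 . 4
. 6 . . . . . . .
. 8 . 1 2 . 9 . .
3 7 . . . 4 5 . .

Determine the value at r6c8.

r1c1 = 5: row 1 has {1,4,6,7,9}; col 1 has {3}; box has {1,2,4,8}; main diagonal has {1,2,3,9} → only 5 remains.
r1c3 = 3: row 1 has {1,4,5,6,7,9}; col 3 has {2,7,8}; box has {1,2,4,5,8} → only 3 remains.
r3c2 = 9: row 3 has {2,8}; col 2 has {1,4,5,6,7,8}; box has {1,2,3,4,5,8} → only 9 remains.
r3c7 = 1: row 3 has {2,8,9}; col 7 has {3,5,7,8,9}; box has {2,3,4,6,7,8,9}; anti-diagonal has {3,4,6,8} → only 1 remains.
r3c9 = 5: row 3 has {1,2,8,9}; col 9 has {2,4,6,7}; box has {1,2,3,4,6,7,8,9} → only 5 remains.
r4c5 = 8: row 4 has {3,5,7}; col 5 has {1,2,6}; box has {1,3,4,6,9} → only 8 remains.
r4c6 = 2: row 4 has {3,5,7,8}; col 6 has {1,4,9}; box has {1,3,4,6,8,9}; anti-diagonal has {1,3,4,6,8} → only 2 remains.
r4c7 = 6: row 4 has {2,3,5,7,8}; col 7 has {1,3,5,7,8,9}; box has {4,7,8} → only 6 remains.
r4c8 = 1: row 4 has {2,3,5,6,7,8}; col 8 has {4,8,9}; box has {4,6,7,8} → only 1 remains.
r5c5 = 7: row 5 has {1,4}; col 5 has {1,2,6,8}; box has {1,2,3,4,6,8,9}; main diagonal has {1,2,3,5,9}; anti-diagonal has {1,2,3,4,6,8} → only 7 remains.
r5c7 = 2: row 5 has {1,4,7}; col 7 has {1,3,5,6,7,8,9}; box has {1,4,6,7,8} → only 2 remains.
r6c4 = 5: row 6 has {4,6,7,8,9}; col 4 has {1,3,4,9}; box has {1,2,3,4,6,7,8,9}; anti-diagonal has {1,2,3,4,6,7,8} → only 5 remains.
r6c8 = 3: row 6 has {4,5,6,7,8,9}; col 8 has {1,4,8,9}; box has {1,2,4,6,7,8} → only 3 remains.

3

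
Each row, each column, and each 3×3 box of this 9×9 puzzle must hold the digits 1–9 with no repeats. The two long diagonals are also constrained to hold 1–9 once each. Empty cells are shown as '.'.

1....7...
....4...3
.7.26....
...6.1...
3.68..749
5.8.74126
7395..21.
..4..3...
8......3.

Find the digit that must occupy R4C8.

R5C5 = 5: row 5 has {3,4,6,7,8,9}; col 5 has {4,6,7}; box has {1,4,6,7,8}; main diagonal has {1,2,4,6}; anti-diagonal has {1,8,9} → only 5 remains.
R5C6 = 2: row 5 has {3,4,5,6,7,8,9}; col 6 has {1,3,4,7}; box has {1,4,5,6,7,8} → only 2 remains.
R6C2 = 9: row 6 has {1,2,4,5,6,7,8}; col 2 has {3,7}; box has {3,5,6,8} → only 9 remains.
R6C4 = 3: row 6 has {1,2,4,5,6,7,8,9}; col 4 has {2,5,6,8}; box has {1,2,4,5,6,7,8}; anti-diagonal has {1,5,8,9} → only 3 remains.
R7C5 = 8: row 7 has {1,2,3,5,7,9}; col 5 has {4,5,6,7}; box has {3,5} → only 8 remains.
R7C6 = 6: row 7 has {1,2,3,5,7,8,9}; col 6 has {1,2,3,4,7}; box has {3,5,8} → only 6 remains.
R7C9 = 4: row 7 has {1,2,3,5,6,7,8,9}; col 9 has {3,6,9}; box has {1,2,3} → only 4 remains.
R9C6 = 9: row 9 has {3,8}; col 6 has {1,2,3,4,6,7}; box has {3,5,6,8} → only 9 remains.
R9C9 = 7: row 9 has {3,8,9}; col 9 has {3,4,6,9}; box has {1,2,3,4}; main diagonal has {1,2,4,5,6} → only 7 remains.
R1C4 = 9: row 1 has {1,7}; col 4 has {2,3,5,6,8}; box has {2,4,6,7} → only 9 remains.
R1C5 = 3: row 1 has {1,7,9}; col 5 has {4,5,6,7,8}; box has {2,4,6,7,9} → only 3 remains.
R1C9 = 2: row 1 has {1,3,7,9}; col 9 has {3,4,6,7,9}; box has {3}; anti-diagonal has {1,3,5,8,9} → only 2 remains.
R2C2 = 8: row 2 has {3,4}; col 2 has {3,7,9}; box has {1,7}; main diagonal has {1,2,4,5,6,7} → only 8 remains.
R2C4 = 1: row 2 has {3,4,8}; col 4 has {2,3,5,6,8,9}; box has {2,3,4,6,7,9} → only 1 remains.
R2C6 = 5: row 2 has {1,3,4,8}; col 6 has {1,2,3,4,6,7,9}; box has {1,2,3,4,6,7,9} → only 5 remains.
R3C3 = 3: row 3 has {2,6,7}; col 3 has {4,6,8,9}; box has {1,7,8}; main diagonal has {1,2,4,5,6,7,8} → only 3 remains.
R3C6 = 8: row 3 has {2,3,6,7}; col 6 has {1,2,3,4,5,6,7,9}; box has {1,2,3,4,5,6,7,9} → only 8 remains.
R3C7 = 4: row 3 has {2,3,6,7,8}; col 7 has {1,2,7}; box has {2,3}; anti-diagonal has {1,2,3,5,8,9} → only 4 remains.
R4C5 = 9: row 4 has {1,6}; col 5 has {3,4,5,6,7,8}; box has {1,2,3,4,5,6,7,8} → only 9 remains.
R5C2 = 1: row 5 has {2,3,4,5,6,7,8,9}; col 2 has {3,7,8,9}; box has {3,5,6,8,9} → only 1 remains.
R8C2 = 6: row 8 has {3,4}; col 2 has {1,3,7,8,9}; box has {3,4,7,8,9}; anti-diagonal has {1,2,3,4,5,8,9} → only 6 remains.
R8C4 = 7: row 8 has {3,4,6}; col 4 has {1,2,3,5,6,8,9}; box has {3,5,6,8,9} → only 7 remains.
R8C8 = 9: row 8 has {3,4,6,7}; col 8 has {1,2,3,4}; box has {1,2,3,4,7}; main diagonal has {1,2,3,4,5,6,7,8} → only 9 remains.
R9C4 = 4: row 9 has {3,7,8,9}; col 4 has {1,2,3,5,6,7,8,9}; box has {3,5,6,7,8,9} → only 4 remains.
R1C3 = 5: row 1 has {1,2,3,7,9}; col 3 has {3,4,6,8,9}; box has {1,3,7,8} → only 5 remains.
R2C3 = 2: row 2 has {1,3,4,5,8}; col 3 has {3,4,5,6,8,9}; box has {1,3,5,7,8} → only 2 remains.
R2C8 = 7: row 2 has {1,2,3,4,5,8}; col 8 has {1,2,3,4,9}; box has {2,3,4}; anti-diagonal has {1,2,3,4,5,6,8,9} → only 7 remains.
R3C1 = 9: row 3 has {2,3,4,6,7,8}; col 1 has {1,3,5,7,8}; box has {1,2,3,5,7,8} → only 9 remains.
R3C8 = 5: row 3 has {2,3,4,6,7,8,9}; col 8 has {1,2,3,4,7,9}; box has {2,3,4,7} → only 5 remains.
R3C9 = 1: row 3 has {2,3,4,5,6,7,8,9}; col 9 has {2,3,4,6,7,9}; box has {2,3,4,5,7} → only 1 remains.
R4C3 = 7: row 4 has {1,6,9}; col 3 has {2,3,4,5,6,8,9}; box has {1,3,5,6,8,9} → only 7 remains.
R4C8 = 8: row 4 has {1,6,7,9}; col 8 has {1,2,3,4,5,7,9}; box has {1,2,4,6,7,9} → only 8 remains.

8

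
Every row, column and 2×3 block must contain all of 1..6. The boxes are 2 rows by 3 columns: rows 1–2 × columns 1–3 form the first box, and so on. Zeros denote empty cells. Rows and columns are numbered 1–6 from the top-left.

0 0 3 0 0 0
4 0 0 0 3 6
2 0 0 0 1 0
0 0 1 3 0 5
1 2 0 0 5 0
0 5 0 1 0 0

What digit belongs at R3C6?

4

R2C2 = 1 (sole candidate).
R3C6 = 4: row 3 has {1,2}; col 6 has {5,6}; box has {1,3,5} → only 4 remains.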